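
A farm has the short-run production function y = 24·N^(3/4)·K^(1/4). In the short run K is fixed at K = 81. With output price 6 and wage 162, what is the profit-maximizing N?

With K = 81, MP_N = (3/4)·24·N^(-1/4)·81^(1/4) = 54·N^(-1/4).
Profit maximization for a price taker requires P·MP_N = w: 6·54·N^(-1/4) = 162.
So N^(-1/4) = 0.5, which gives N = 16.

N* = 16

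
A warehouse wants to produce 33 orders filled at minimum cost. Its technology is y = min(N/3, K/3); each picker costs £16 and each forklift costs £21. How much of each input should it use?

With a fixed-proportions technology, the cost-minimizing bundle uses no slack in either input: N/3 = K/3 = y.
So N = 3·33 = 99 and K = 3·33 = 99.

N* = 99, K* = 99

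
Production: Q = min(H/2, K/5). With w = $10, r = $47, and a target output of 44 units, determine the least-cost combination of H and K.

With a fixed-proportions technology, the cost-minimizing bundle uses no slack in either input: H/2 = K/5 = Q.
So H = 2·44 = 88 and K = 5·44 = 220.

H* = 88, K* = 220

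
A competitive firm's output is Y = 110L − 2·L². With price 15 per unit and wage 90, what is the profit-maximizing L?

L* = 26

The marginal product of L is MP_L = 110 − 4L.
A price-taking firm hires until the value of the marginal product equals the wage: P·MP_L = w, so 15·(110 − 4L) = 90.
Then 110 − 4L = 6, giving L = 26.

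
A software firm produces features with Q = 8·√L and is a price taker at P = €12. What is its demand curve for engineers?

MP_L = (1/2)·8·L^(-1/2) = 4·L^(-1/2).
Setting P·MP_L = w: 48·L^(-1/2) = w.
Solving for L: L^(-1/2) = w/48, so L = (48/w)^(2).

L(w) = 2304/w²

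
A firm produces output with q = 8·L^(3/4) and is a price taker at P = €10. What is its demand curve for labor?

MP_L = (3/4)·8·L^(-1/4) = 6·L^(-1/4).
Setting P·MP_L = w: 60·L^(-1/4) = w.
Solving for L: L^(-1/4) = w/60, so L = (60/w)^(4).

L(w) = (60/w)^(4)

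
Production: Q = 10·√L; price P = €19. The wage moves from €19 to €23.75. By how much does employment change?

ΔL = -9

From P·MP_L = w with MP_L = 5·L^(-1/2), the labor demand is L(w) = (95/w)^(2).
At w = 19: L = 25. At w = 23.75: L = 16.
ΔL = 16 − 25 = -9.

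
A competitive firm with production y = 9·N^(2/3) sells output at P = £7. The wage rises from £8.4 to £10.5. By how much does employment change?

ΔN = -61

From P·MP_N = w with MP_N = 6·N^(-1/3), the labor demand is N(w) = (42/w)^(3).
At w = 8.4: N = 125. At w = 10.5: N = 64.
ΔN = 64 − 125 = -61.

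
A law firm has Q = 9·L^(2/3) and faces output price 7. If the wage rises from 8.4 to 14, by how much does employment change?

From P·MP_L = w with MP_L = 6·L^(-1/3), the labor demand is L(w) = (42/w)^(3).
At w = 8.4: L = 125. At w = 14: L = 27.
ΔL = 27 − 125 = -98.

ΔL = -98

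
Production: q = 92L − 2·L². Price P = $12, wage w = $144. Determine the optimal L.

The marginal product of L is MP_L = 92 − 4L.
A price-taking firm hires until the value of the marginal product equals the wage: P·MP_L = w, so 12·(92 − 4L) = 144.
Then 92 − 4L = 12, giving L = 20.

L* = 20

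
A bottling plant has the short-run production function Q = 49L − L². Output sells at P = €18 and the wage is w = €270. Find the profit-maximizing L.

L* = 17

The marginal product of L is MP_L = 49 − 2L.
A price-taking firm hires until the value of the marginal product equals the wage: P·MP_L = w, so 18·(49 − 2L) = 270.
Then 49 − 2L = 15, giving L = 17.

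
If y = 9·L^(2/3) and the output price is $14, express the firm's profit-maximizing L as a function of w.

L(w) = 592704/w³

MP_L = (2/3)·9·L^(-1/3) = 6·L^(-1/3).
Setting P·MP_L = w: 84·L^(-1/3) = w.
Solving for L: L^(-1/3) = w/84, so L = (84/w)^(3).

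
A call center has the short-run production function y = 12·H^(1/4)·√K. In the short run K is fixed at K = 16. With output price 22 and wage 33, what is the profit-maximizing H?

H* = 16

With K = 16, MP_H = (1/4)·12·H^(-3/4)·16^(1/2) = 12·H^(-3/4).
Profit maximization for a price taker requires P·MP_H = w: 22·12·H^(-3/4) = 33.
So H^(-3/4) = 0.125, which gives H = 16.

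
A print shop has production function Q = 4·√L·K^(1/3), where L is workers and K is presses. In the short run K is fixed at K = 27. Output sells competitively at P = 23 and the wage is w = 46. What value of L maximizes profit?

L* = 9

With K = 27, MP_L = (1/2)·4·L^(-1/2)·27^(1/3) = 6·L^(-1/2).
Profit maximization for a price taker requires P·MP_L = w: 23·6·L^(-1/2) = 46.
So L^(-1/2) = 1/3, which gives L = 9.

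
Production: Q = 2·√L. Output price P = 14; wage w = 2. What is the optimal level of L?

MP_L = (1/2)·2·L^(-1/2) = L^(-1/2).
Profit maximization for a price taker requires P·MP_L = w: 14·L^(-1/2) = 2.
So L^(-1/2) = 1/7, which gives L = 49.

L* = 49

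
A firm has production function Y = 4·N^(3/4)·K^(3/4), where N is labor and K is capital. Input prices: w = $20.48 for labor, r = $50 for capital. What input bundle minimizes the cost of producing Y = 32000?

Cost minimization requires the marginal rate of technical substitution to equal the input-price ratio: MP_N/MP_K = w/r.
Here MP_N/MP_K = (3/4)·(K/N)/(3/4) = (K/N). Setting this equal to 20.48/50 = 0.4096 gives K = 0.4096N.
Substituting into Y = 32000: 4·N^(3/4)·(0.4096N)^(3/4) = 32000.
Solving, N = 625 and K = 256.

N* = 625, K* = 256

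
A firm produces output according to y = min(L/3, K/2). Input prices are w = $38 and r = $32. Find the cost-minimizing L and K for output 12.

L* = 36, K* = 24

With a fixed-proportions technology, the cost-minimizing bundle uses no slack in either input: L/3 = K/2 = y.
So L = 3·12 = 36 and K = 2·12 = 24.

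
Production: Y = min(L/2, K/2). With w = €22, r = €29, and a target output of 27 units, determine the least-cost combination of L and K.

With a fixed-proportions technology, the cost-minimizing bundle uses no slack in either input: L/2 = K/2 = Y.
So L = 2·27 = 54 and K = 2·27 = 54.

L* = 54, K* = 54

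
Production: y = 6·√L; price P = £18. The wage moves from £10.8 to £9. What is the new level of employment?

From P·MP_L = w with MP_L = 3·L^(-1/2), the labor demand is L(w) = (54/w)^(2).
At w = 10.8: L = 25. At w = 9: L = 36.

L* = 36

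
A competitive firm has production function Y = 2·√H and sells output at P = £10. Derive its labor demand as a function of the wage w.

MP_H = (1/2)·2·H^(-1/2) = H^(-1/2).
Setting P·MP_H = w: 10·H^(-1/2) = w.
Solving for H: H^(-1/2) = w/10, so H = (10/w)^(2).

H(w) = 100/w²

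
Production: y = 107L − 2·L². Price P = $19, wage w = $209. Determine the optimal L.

The marginal product of L is MP_L = 107 − 4L.
A price-taking firm hires until the value of the marginal product equals the wage: P·MP_L = w, so 19·(107 − 4L) = 209.
Then 107 − 4L = 11, giving L = 24.

L* = 24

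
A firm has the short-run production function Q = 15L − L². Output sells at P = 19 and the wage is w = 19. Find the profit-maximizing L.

L* = 7

The marginal product of L is MP_L = 15 − 2L.
A price-taking firm hires until the value of the marginal product equals the wage: P·MP_L = w, so 19·(15 − 2L) = 19.
Then 15 − 2L = 1, giving L = 7.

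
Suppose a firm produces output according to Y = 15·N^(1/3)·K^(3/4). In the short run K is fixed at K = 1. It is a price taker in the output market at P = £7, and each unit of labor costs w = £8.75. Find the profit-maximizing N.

With K = 1, MP_N = (1/3)·15·N^(-2/3)·1^(3/4) = 5·N^(-2/3).
Profit maximization for a price taker requires P·MP_N = w: 7·5·N^(-2/3) = 8.75.
So N^(-2/3) = 0.25, which gives N = 8.

N* = 8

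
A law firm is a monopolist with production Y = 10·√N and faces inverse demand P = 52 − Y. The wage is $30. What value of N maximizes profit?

Marginal revenue from the inverse demand is MR = 52 − 2Y.
The marginal product is MP_N = 5·N^(-1/2).
A monopolist hires until marginal revenue product equals the wage: MR·MP_N = w.
At N, Y = 10·√N. Substituting and solving: (52 − 20·√N)·5·N^(-1/2) = 30 gives N = 4.

N* = 4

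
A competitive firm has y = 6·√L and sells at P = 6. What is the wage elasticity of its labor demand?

ε = -2

MP_L = (1/2)·6·L^(-1/2), so P·MP_L = w gives 18·L^(-1/2) = w.
Solving, L(w) = (18/w)^(2). This is a constant-elasticity form: L ∝ w^(−2), so ε = −2.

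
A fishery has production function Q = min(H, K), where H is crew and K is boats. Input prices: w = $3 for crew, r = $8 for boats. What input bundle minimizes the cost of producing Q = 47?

H* = 47, K* = 47

With a fixed-proportions technology, the cost-minimizing bundle uses no slack in either input: H = K = Q.
So H = 47 and K = 47.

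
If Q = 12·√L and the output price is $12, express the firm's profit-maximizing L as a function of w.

L(w) = 5184/w²

MP_L = (1/2)·12·L^(-1/2) = 6·L^(-1/2).
Setting P·MP_L = w: 72·L^(-1/2) = w.
Solving for L: L^(-1/2) = w/72, so L = (72/w)^(2).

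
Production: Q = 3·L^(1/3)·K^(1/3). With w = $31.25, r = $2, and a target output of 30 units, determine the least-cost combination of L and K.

Cost minimization requires the marginal rate of technical substitution to equal the input-price ratio: MP_L/MP_K = w/r.
Here MP_L/MP_K = (1/3)·(K/L)/(1/3) = (K/L). Setting this equal to 31.25/2 = 15.625 gives K = 15.625L.
Substituting into Q = 30: 3·L^(1/3)·(15.625L)^(1/3) = 30.
Solving, L = 8 and K = 125.

L* = 8, K* = 125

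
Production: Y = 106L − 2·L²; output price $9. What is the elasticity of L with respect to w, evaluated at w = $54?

From P·MP_L = w with MP_L = 106 − 4L, labor demand is L(w) = (106 − w/9)/4.
dL/dw = −1/(36) = -1/36.
At w = 54, L = 25, so ε = (dL/dw)·(w/L) = (-1/36)·(54/25) = -0.06.

ε = -0.06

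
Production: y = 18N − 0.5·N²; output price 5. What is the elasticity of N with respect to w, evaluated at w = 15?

ε = -0.2

From P·MP_N = w with MP_N = 18 − N, labor demand is N(w) = 18 − w/5.
dN/dw = −1/(5) = -0.2.
At w = 15, N = 15, so ε = (dN/dw)·(w/N) = (-0.2)·(15/15) = -0.2.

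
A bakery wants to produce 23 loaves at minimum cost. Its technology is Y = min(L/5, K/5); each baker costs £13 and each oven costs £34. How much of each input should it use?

With a fixed-proportions technology, the cost-minimizing bundle uses no slack in either input: L/5 = K/5 = Y.
So L = 5·23 = 115 and K = 5·23 = 115.

L* = 115, K* = 115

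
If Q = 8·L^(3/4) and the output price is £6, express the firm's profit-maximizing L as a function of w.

L(w) = 1679616/w^(4)

MP_L = (3/4)·8·L^(-1/4) = 6·L^(-1/4).
Setting P·MP_L = w: 36·L^(-1/4) = w.
Solving for L: L^(-1/4) = w/36, so L = (36/w)^(4).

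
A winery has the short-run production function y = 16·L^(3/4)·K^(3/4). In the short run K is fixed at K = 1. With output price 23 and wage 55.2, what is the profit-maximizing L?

With K = 1, MP_L = (3/4)·16·L^(-1/4)·1^(3/4) = 12·L^(-1/4).
Profit maximization for a price taker requires P·MP_L = w: 23·12·L^(-1/4) = 55.2.
So L^(-1/4) = 0.2, which gives L = 625.

L* = 625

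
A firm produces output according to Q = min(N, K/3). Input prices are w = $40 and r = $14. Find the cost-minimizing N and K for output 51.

With a fixed-proportions technology, the cost-minimizing bundle uses no slack in either input: N = K/3 = Q.
So N = 51 and K = 3·51 = 153.

N* = 51, K* = 153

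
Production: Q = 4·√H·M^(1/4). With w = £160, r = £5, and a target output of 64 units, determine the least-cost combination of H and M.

H* = 16, M* = 256

Cost minimization requires the marginal rate of technical substitution to equal the input-price ratio: MP_H/MP_M = w/r.
Here MP_H/MP_M = (1/2)·(M/H)/(1/4) = 2·(M/H). Setting this equal to 160/5 = 32 gives M = 16H.
Substituting into Q = 64: 4·H^(1/2)·(16H)^(1/4) = 64.
Solving, H = 16 and M = 256.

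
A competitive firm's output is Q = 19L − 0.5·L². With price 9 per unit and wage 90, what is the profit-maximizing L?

L* = 9

The marginal product of L is MP_L = 19 − L.
A price-taking firm hires until the value of the marginal product equals the wage: P·MP_L = w, so 9·(19 − L) = 90.
Then 19 − L = 10, giving L = 9.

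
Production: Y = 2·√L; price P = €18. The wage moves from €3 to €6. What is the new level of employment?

From P·MP_L = w with MP_L = L^(-1/2), the labor demand is L(w) = (18/w)^(2).
At w = 3: L = 36. At w = 6: L = 9.

L* = 9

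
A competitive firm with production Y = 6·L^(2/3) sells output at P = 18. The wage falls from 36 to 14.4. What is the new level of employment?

From P·MP_L = w with MP_L = 4·L^(-1/3), the labor demand is L(w) = (72/w)^(3).
At w = 36: L = 8. At w = 14.4: L = 125.

L* = 125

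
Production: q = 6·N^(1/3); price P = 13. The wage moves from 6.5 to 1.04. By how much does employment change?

From P·MP_N = w with MP_N = 2·N^(-2/3), the labor demand is N(w) = (26/w)^(3/2).
At w = 6.5: N = 8. At w = 1.04: N = 125.
ΔN = 125 − 8 = 117.

ΔN = 117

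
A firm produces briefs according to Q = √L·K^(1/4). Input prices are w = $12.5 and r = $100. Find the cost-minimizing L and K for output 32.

L* = 256, K* = 16

Cost minimization requires the marginal rate of technical substitution to equal the input-price ratio: MP_L/MP_K = w/r.
Here MP_L/MP_K = (1/2)·(K/L)/(1/4) = 2·(K/L). Setting this equal to 12.5/100 = 0.125 gives K = 0.0625L.
Substituting into Q = 32: L^(1/2)·(0.0625L)^(1/4) = 32.
Solving, L = 256 and K = 16.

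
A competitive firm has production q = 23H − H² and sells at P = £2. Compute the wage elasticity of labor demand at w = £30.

ε = -1.875

From P·MP_H = w with MP_H = 23 − 2H, labor demand is H(w) = (23 − w/2)/2.
dH/dw = −1/(4) = -0.25.
At w = 30, H = 4, so ε = (dH/dw)·(w/H) = (-0.25)·(30/4) = -1.875.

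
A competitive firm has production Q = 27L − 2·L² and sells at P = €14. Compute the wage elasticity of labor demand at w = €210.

From P·MP_L = w with MP_L = 27 − 4L, labor demand is L(w) = (27 − w/14)/4.
dL/dw = −1/(56) = -1/56.
At w = 210, L = 3, so ε = (dL/dw)·(w/L) = (-1/56)·(210/3) = -1.25.

ε = -1.25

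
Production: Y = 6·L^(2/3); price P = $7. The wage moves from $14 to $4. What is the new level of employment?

L* = 343

From P·MP_L = w with MP_L = 4·L^(-1/3), the labor demand is L(w) = (28/w)^(3).
At w = 14: L = 8. At w = 4: L = 343.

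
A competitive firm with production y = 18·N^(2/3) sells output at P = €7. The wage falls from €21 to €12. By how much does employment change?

ΔN = 279

From P·MP_N = w with MP_N = 12·N^(-1/3), the labor demand is N(w) = (84/w)^(3).
At w = 21: N = 64. At w = 12: N = 343.
ΔN = 343 − 64 = 279.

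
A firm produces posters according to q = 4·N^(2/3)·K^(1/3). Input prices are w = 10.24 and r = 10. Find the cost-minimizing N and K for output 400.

Cost minimization requires the marginal rate of technical substitution to equal the input-price ratio: MP_N/MP_K = w/r.
Here MP_N/MP_K = (2/3)·(K/N)/(1/3) = 2·(K/N). Setting this equal to 10.24/10 = 1.024 gives K = 0.512N.
Substituting into q = 400: 4·N^(2/3)·(0.512N)^(1/3) = 400.
Solving, N = 125 and K = 64.

N* = 125, K* = 64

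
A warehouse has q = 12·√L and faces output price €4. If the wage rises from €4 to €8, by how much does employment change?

ΔL = -27

From P·MP_L = w with MP_L = 6·L^(-1/2), the labor demand is L(w) = (24/w)^(2).
At w = 4: L = 36. At w = 8: L = 9.
ΔL = 9 − 36 = -27.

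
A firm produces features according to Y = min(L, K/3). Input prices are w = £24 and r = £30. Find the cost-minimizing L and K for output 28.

With a fixed-proportions technology, the cost-minimizing bundle uses no slack in either input: L = K/3 = Y.
So L = 28 and K = 3·28 = 84.

L* = 28, K* = 84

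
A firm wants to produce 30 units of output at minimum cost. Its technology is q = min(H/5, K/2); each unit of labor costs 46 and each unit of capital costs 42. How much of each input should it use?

With a fixed-proportions technology, the cost-minimizing bundle uses no slack in either input: H/5 = K/2 = q.
So H = 5·30 = 150 and K = 2·30 = 60.

H* = 150, K* = 60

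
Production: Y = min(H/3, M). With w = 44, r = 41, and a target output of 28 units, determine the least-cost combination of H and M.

H* = 84, M* = 28

With a fixed-proportions technology, the cost-minimizing bundle uses no slack in either input: H/3 = M = Y.
So H = 3·28 = 84 and M = 28.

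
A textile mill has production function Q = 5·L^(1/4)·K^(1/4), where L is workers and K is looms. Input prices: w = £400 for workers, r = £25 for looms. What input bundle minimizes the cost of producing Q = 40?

Cost minimization requires the marginal rate of technical substitution to equal the input-price ratio: MP_L/MP_K = w/r.
Here MP_L/MP_K = (1/4)·(K/L)/(1/4) = (K/L). Setting this equal to 400/25 = 16 gives K = 16L.
Substituting into Q = 40: 5·L^(1/4)·(16L)^(1/4) = 40.
Solving, L = 16 and K = 256.

L* = 16, K* = 256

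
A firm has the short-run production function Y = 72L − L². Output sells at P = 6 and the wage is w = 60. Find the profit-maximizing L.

L* = 31

The marginal product of L is MP_L = 72 − 2L.
A price-taking firm hires until the value of the marginal product equals the wage: P·MP_L = w, so 6·(72 − 2L) = 60.
Then 72 − 2L = 10, giving L = 31.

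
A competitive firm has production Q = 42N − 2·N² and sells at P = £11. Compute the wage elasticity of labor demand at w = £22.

ε = -0.05

From P·MP_N = w with MP_N = 42 − 4N, labor demand is N(w) = (42 − w/11)/4.
dN/dw = −1/(44) = -1/44.
At w = 22, N = 10, so ε = (dN/dw)·(w/N) = (-1/44)·(22/10) = -0.05.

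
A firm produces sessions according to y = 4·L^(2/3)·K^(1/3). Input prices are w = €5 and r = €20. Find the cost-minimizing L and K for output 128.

Cost minimization requires the marginal rate of technical substitution to equal the input-price ratio: MP_L/MP_K = w/r.
Here MP_L/MP_K = (2/3)·(K/L)/(1/3) = 2·(K/L). Setting this equal to 5/20 = 0.25 gives K = 0.125L.
Substituting into y = 128: 4·L^(2/3)·(0.125L)^(1/3) = 128.
Solving, L = 64 and K = 8.

L* = 64, K* = 8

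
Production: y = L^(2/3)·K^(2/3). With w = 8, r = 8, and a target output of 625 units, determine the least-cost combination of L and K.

L* = 125, K* = 125

Cost minimization requires the marginal rate of technical substitution to equal the input-price ratio: MP_L/MP_K = w/r.
Here MP_L/MP_K = (2/3)·(K/L)/(2/3) = (K/L). Setting this equal to 8/8 = 1 gives K = L.
Substituting into y = 625: L^(2/3)·(L)^(2/3) = 625.
Solving, L = 125 and K = 125.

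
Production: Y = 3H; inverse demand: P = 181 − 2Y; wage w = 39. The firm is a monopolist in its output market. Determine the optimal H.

Marginal revenue from the inverse demand is MR = 181 − 4Y.
The marginal product is MP_H = 3.
A monopolist hires until marginal revenue product equals the wage: MR·MP_H = w.
(181 − 12H)·3 = 39, so H = 14.

H* = 14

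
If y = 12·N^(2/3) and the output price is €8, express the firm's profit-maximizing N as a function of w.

N(w) = 262144/w³

MP_N = (2/3)·12·N^(-1/3) = 8·N^(-1/3).
Setting P·MP_N = w: 64·N^(-1/3) = w.
Solving for N: N^(-1/3) = w/64, so N = (64/w)^(3).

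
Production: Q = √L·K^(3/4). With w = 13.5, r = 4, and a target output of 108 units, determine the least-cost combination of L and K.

Cost minimization requires the marginal rate of technical substitution to equal the input-price ratio: MP_L/MP_K = w/r.
Here MP_L/MP_K = (1/2)·(K/L)/(3/4) = (2/3)·(K/L). Setting this equal to 13.5/4 = 3.375 gives K = 5.0625L.
Substituting into Q = 108: L^(1/2)·(5.0625L)^(3/4) = 108.
Solving, L = 16 and K = 81.

L* = 16, K* = 81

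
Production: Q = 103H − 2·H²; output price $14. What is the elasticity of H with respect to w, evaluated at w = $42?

From P·MP_H = w with MP_H = 103 − 4H, labor demand is H(w) = (103 − w/14)/4.
dH/dw = −1/(56) = -1/56.
At w = 42, H = 25, so ε = (dH/dw)·(w/H) = (-1/56)·(42/25) = -0.03.

ε = -0.03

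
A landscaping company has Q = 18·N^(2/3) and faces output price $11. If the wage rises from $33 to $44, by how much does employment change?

From P·MP_N = w with MP_N = 12·N^(-1/3), the labor demand is N(w) = (132/w)^(3).
At w = 33: N = 64. At w = 44: N = 27.
ΔN = 27 − 64 = -37.

ΔN = -37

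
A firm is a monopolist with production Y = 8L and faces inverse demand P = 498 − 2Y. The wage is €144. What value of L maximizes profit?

Marginal revenue from the inverse demand is MR = 498 − 4Y.
The marginal product is MP_L = 8.
A monopolist hires until marginal revenue product equals the wage: MR·MP_L = w.
(498 − 32L)·8 = 144, so L = 15.

L* = 15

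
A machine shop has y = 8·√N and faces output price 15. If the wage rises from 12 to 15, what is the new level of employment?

From P·MP_N = w with MP_N = 4·N^(-1/2), the labor demand is N(w) = (60/w)^(2).
At w = 12: N = 25. At w = 15: N = 16.

N* = 16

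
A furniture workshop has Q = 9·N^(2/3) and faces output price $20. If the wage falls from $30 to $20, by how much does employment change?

From P·MP_N = w with MP_N = 6·N^(-1/3), the labor demand is N(w) = (120/w)^(3).
At w = 30: N = 64. At w = 20: N = 216.
ΔN = 216 − 64 = 152.

ΔN = 152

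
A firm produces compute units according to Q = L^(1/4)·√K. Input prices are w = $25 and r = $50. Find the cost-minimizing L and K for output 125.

Cost minimization requires the marginal rate of technical substitution to equal the input-price ratio: MP_L/MP_K = w/r.
Here MP_L/MP_K = (1/4)·(K/L)/(1/2) = 0.5·(K/L). Setting this equal to 25/50 = 0.5 gives K = L.
Substituting into Q = 125: L^(1/4)·(L)^(1/2) = 125.
Solving, L = 625 and K = 625.

L* = 625, K* = 625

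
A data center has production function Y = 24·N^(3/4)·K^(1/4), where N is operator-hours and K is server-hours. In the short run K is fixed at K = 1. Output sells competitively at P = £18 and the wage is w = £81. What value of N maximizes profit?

With K = 1, MP_N = (3/4)·24·N^(-1/4)·1^(1/4) = 18·N^(-1/4).
Profit maximization for a price taker requires P·MP_N = w: 18·18·N^(-1/4) = 81.
So N^(-1/4) = 0.25, which gives N = 256.

N* = 256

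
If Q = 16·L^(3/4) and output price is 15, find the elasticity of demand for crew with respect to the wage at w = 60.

ε = -4

MP_L = (3/4)·16·L^(-1/4), so P·MP_L = w gives 180·L^(-1/4) = w.
Solving, L(w) = (180/w)^(4). This is a constant-elasticity form: L ∝ w^(−4), so ε = −4.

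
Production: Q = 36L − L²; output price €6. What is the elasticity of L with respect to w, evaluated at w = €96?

From P·MP_L = w with MP_L = 36 − 2L, labor demand is L(w) = (36 − w/6)/2.
dL/dw = −1/(12) = -1/12.
At w = 96, L = 10, so ε = (dL/dw)·(w/L) = (-1/12)·(96/10) = -0.8.

ε = -0.8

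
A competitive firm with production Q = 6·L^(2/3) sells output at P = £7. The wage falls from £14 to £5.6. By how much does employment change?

ΔL = 117

From P·MP_L = w with MP_L = 4·L^(-1/3), the labor demand is L(w) = (28/w)^(3).
At w = 14: L = 8. At w = 5.6: L = 125.
ΔL = 125 − 8 = 117.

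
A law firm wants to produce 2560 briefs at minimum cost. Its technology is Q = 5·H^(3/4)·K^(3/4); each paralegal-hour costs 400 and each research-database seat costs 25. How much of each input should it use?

H* = 16, K* = 256

Cost minimization requires the marginal rate of technical substitution to equal the input-price ratio: MP_H/MP_K = w/r.
Here MP_H/MP_K = (3/4)·(K/H)/(3/4) = (K/H). Setting this equal to 400/25 = 16 gives K = 16H.
Substituting into Q = 2560: 5·H^(3/4)·(16H)^(3/4) = 2560.
Solving, H = 16 and K = 256.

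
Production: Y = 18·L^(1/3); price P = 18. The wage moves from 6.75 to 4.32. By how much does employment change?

ΔL = 61

From P·MP_L = w with MP_L = 6·L^(-2/3), the labor demand is L(w) = (108/w)^(3/2).
At w = 6.75: L = 64. At w = 4.32: L = 125.
ΔL = 125 − 64 = 61.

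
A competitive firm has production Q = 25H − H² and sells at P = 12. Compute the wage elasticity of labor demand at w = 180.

From P·MP_H = w with MP_H = 25 − 2H, labor demand is H(w) = (25 − w/12)/2.
dH/dw = −1/(24) = -1/24.
At w = 180, H = 5, so ε = (dH/dw)·(w/H) = (-1/24)·(180/5) = -1.5.

ε = -1.5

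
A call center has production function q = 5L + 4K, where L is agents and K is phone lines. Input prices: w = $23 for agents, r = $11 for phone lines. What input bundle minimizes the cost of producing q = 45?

The inputs are perfect substitutes, so the firm uses whichever has the lower cost per unit of output.
Cost per unit of output via L is w/5 = 4.6; via K it is r/4 = 2.75. K is cheaper.
Producing q = 45 with K alone: L = 0, K = 11.25.

L* = 0, K* = 11.25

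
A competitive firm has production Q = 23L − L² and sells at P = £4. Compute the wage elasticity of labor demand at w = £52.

ε = -1.3

From P·MP_L = w with MP_L = 23 − 2L, labor demand is L(w) = (23 − w/4)/2.
dL/dw = −1/(8) = -0.125.
At w = 52, L = 5, so ε = (dL/dw)·(w/L) = (-0.125)·(52/5) = -1.3.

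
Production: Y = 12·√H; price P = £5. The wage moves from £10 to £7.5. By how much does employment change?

ΔH = 7

From P·MP_H = w with MP_H = 6·H^(-1/2), the labor demand is H(w) = (30/w)^(2).
At w = 10: H = 9. At w = 7.5: H = 16.
ΔH = 16 − 9 = 7.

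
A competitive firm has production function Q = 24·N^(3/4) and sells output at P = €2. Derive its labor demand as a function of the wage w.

N(w) = 1679616/w^(4)

MP_N = (3/4)·24·N^(-1/4) = 18·N^(-1/4).
Setting P·MP_N = w: 36·N^(-1/4) = w.
Solving for N: N^(-1/4) = w/36, so N = (36/w)^(4).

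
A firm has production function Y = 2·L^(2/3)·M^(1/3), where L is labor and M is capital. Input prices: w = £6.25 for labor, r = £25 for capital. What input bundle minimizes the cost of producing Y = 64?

L* = 64, M* = 8

Cost minimization requires the marginal rate of technical substitution to equal the input-price ratio: MP_L/MP_M = w/r.
Here MP_L/MP_M = (2/3)·(M/L)/(1/3) = 2·(M/L). Setting this equal to 6.25/25 = 0.25 gives M = 0.125L.
Substituting into Y = 64: 2·L^(2/3)·(0.125L)^(1/3) = 64.
Solving, L = 64 and M = 8.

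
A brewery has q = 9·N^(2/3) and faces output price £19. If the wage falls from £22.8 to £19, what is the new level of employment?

From P·MP_N = w with MP_N = 6·N^(-1/3), the labor demand is N(w) = (114/w)^(3).
At w = 22.8: N = 125. At w = 19: N = 216.

N* = 216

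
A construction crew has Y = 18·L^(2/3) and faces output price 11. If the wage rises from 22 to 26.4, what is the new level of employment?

From P·MP_L = w with MP_L = 12·L^(-1/3), the labor demand is L(w) = (132/w)^(3).
At w = 22: L = 216. At w = 26.4: L = 125.

L* = 125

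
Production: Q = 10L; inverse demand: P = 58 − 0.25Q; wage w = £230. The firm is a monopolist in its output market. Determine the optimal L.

L* = 7

Marginal revenue from the inverse demand is MR = 58 − 0.5Q.
The marginal product is MP_L = 10.
A monopolist hires until marginal revenue product equals the wage: MR·MP_L = w.
(58 − 5L)·10 = 230, so L = 7.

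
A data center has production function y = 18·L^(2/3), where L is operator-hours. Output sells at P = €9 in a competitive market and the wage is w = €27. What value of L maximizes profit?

L* = 64

MP_L = (2/3)·18·L^(-1/3) = 12·L^(-1/3).
Profit maximization for a price taker requires P·MP_L = w: 9·12·L^(-1/3) = 27.
So L^(-1/3) = 0.25, which gives L = 64.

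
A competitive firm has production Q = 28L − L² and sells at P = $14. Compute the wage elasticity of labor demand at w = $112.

ε = -0.4

From P·MP_L = w with MP_L = 28 − 2L, labor demand is L(w) = (28 − w/14)/2.
dL/dw = −1/(28) = -1/28.
At w = 112, L = 10, so ε = (dL/dw)·(w/L) = (-1/28)·(112/10) = -0.4.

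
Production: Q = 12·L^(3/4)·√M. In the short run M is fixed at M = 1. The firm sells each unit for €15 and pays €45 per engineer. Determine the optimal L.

With M = 1, MP_L = (3/4)·12·L^(-1/4)·1^(1/2) = 9·L^(-1/4).
Profit maximization for a price taker requires P·MP_L = w: 15·9·L^(-1/4) = 45.
So L^(-1/4) = 1/3, which gives L = 81.

L* = 81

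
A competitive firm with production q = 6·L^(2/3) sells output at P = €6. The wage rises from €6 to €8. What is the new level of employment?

From P·MP_L = w with MP_L = 4·L^(-1/3), the labor demand is L(w) = (24/w)^(3).
At w = 6: L = 64. At w = 8: L = 27.

L* = 27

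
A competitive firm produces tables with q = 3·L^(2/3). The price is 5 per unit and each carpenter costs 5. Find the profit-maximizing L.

L* = 8

MP_L = (2/3)·3·L^(-1/3) = 2·L^(-1/3).
Profit maximization for a price taker requires P·MP_L = w: 5·2·L^(-1/3) = 5.
So L^(-1/3) = 0.5, which gives L = 8.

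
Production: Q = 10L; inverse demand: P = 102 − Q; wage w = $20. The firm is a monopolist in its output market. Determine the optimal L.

Marginal revenue from the inverse demand is MR = 102 − 2Q.
The marginal product is MP_L = 10.
A monopolist hires until marginal revenue product equals the wage: MR·MP_L = w.
(102 − 20L)·10 = 20, so L = 5.

L* = 5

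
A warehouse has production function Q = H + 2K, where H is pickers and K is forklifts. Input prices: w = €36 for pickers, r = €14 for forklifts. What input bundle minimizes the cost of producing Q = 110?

H* = 0, K* = 55

The inputs are perfect substitutes, so the firm uses whichever has the lower cost per unit of output.
Cost per unit of output via H is 36; via K it is 7. K is cheaper.
Producing Q = 110 with K alone: H = 0, K = 55.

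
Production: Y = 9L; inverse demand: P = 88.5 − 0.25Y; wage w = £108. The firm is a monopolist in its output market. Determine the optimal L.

Marginal revenue from the inverse demand is MR = 88.5 − 0.5Y.
The marginal product is MP_L = 9.
A monopolist hires until marginal revenue product equals the wage: MR·MP_L = w.
(88.5 − 4.5L)·9 = 108, so L = 17.

L* = 17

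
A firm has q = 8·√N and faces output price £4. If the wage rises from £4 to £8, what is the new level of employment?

From P·MP_N = w with MP_N = 4·N^(-1/2), the labor demand is N(w) = (16/w)^(2).
At w = 4: N = 16. At w = 8: N = 4.

N* = 4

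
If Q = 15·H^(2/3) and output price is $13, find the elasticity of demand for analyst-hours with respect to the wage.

ε = -3

MP_H = (2/3)·15·H^(-1/3), so P·MP_H = w gives 130·H^(-1/3) = w.
Solving, H(w) = (130/w)^(3). This is a constant-elasticity form: H ∝ w^(−3), so ε = −3.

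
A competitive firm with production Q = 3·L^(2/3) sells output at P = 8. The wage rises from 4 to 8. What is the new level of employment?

From P·MP_L = w with MP_L = 2·L^(-1/3), the labor demand is L(w) = (16/w)^(3).
At w = 4: L = 64. At w = 8: L = 8.

L* = 8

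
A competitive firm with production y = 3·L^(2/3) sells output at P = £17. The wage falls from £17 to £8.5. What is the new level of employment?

From P·MP_L = w with MP_L = 2·L^(-1/3), the labor demand is L(w) = (34/w)^(3).
At w = 17: L = 8. At w = 8.5: L = 64.

L* = 64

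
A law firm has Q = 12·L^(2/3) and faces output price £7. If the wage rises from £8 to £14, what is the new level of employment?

L* = 64

From P·MP_L = w with MP_L = 8·L^(-1/3), the labor demand is L(w) = (56/w)^(3).
At w = 8: L = 343. At w = 14: L = 64.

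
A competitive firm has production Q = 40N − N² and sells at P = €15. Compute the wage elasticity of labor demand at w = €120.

From P·MP_N = w with MP_N = 40 − 2N, labor demand is N(w) = (40 − w/15)/2.
dN/dw = −1/(30) = -1/30.
At w = 120, N = 16, so ε = (dN/dw)·(w/N) = (-1/30)·(120/16) = -0.25.

ε = -0.25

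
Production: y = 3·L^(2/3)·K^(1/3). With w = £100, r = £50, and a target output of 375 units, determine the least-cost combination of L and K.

L* = 125, K* = 125

Cost minimization requires the marginal rate of technical substitution to equal the input-price ratio: MP_L/MP_K = w/r.
Here MP_L/MP_K = (2/3)·(K/L)/(1/3) = 2·(K/L). Setting this equal to 100/50 = 2 gives K = L.
Substituting into y = 375: 3·L^(2/3)·(L)^(1/3) = 375.
Solving, L = 125 and K = 125.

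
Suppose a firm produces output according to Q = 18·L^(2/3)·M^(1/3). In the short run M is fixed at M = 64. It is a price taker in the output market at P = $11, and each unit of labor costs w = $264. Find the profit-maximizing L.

With M = 64, MP_L = (2/3)·18·L^(-1/3)·64^(1/3) = 48·L^(-1/3).
Profit maximization for a price taker requires P·MP_L = w: 11·48·L^(-1/3) = 264.
So L^(-1/3) = 0.5, which gives L = 8.

L* = 8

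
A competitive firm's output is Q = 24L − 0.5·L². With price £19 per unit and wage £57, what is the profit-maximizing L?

The marginal product of L is MP_L = 24 − L.
A price-taking firm hires until the value of the marginal product equals the wage: P·MP_L = w, so 19·(24 − L) = 57.
Then 24 − L = 3, giving L = 21.

L* = 21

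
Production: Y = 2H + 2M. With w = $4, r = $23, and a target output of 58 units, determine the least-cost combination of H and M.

The inputs are perfect substitutes, so the firm uses whichever has the lower cost per unit of output.
Cost per unit of output via H is w/2 = 2; via M it is r/2 = 11.5. H is cheaper.
Producing Y = 58 with H alone: H = 29, M = 0.

H* = 29, M* = 0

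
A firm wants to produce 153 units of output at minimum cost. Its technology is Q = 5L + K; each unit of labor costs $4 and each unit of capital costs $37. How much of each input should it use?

L* = 30.6, K* = 0

The inputs are perfect substitutes, so the firm uses whichever has the lower cost per unit of output.
Cost per unit of output via L is 0.8; via K it is 37. L is cheaper.
Producing Q = 153 with L alone: L = 30.6, K = 0.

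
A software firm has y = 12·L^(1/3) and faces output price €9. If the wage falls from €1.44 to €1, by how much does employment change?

ΔL = 91

From P·MP_L = w with MP_L = 4·L^(-2/3), the labor demand is L(w) = (36/w)^(3/2).
At w = 1.44: L = 125. At w = 1: L = 216.
ΔL = 216 − 125 = 91.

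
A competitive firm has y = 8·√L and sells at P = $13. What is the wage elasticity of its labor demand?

MP_L = (1/2)·8·L^(-1/2), so P·MP_L = w gives 52·L^(-1/2) = w.
Solving, L(w) = (52/w)^(2). This is a constant-elasticity form: L ∝ w^(−2), so ε = −2.

ε = -2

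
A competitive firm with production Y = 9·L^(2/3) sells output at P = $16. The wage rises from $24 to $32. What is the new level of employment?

L* = 27

From P·MP_L = w with MP_L = 6·L^(-1/3), the labor demand is L(w) = (96/w)^(3).
At w = 24: L = 64. At w = 32: L = 27.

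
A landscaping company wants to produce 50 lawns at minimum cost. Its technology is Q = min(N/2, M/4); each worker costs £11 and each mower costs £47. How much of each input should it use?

N* = 100, M* = 200

With a fixed-proportions technology, the cost-minimizing bundle uses no slack in either input: N/2 = M/4 = Q.
So N = 2·50 = 100 and M = 4·50 = 200.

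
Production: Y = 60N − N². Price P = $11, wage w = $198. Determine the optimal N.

The marginal product of N is MP_N = 60 − 2N.
A price-taking firm hires until the value of the marginal product equals the wage: P·MP_N = w, so 11·(60 − 2N) = 198.
Then 60 − 2N = 18, giving N = 21.

N* = 21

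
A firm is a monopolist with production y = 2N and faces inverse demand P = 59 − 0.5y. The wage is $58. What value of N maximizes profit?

N* = 15

Marginal revenue from the inverse demand is MR = 59 − y.
The marginal product is MP_N = 2.
A monopolist hires until marginal revenue product equals the wage: MR·MP_N = w.
(59 − 2N)·2 = 58, so N = 15.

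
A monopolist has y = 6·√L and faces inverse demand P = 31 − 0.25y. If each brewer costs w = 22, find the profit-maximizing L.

L* = 9

Marginal revenue from the inverse demand is MR = 31 − 0.5y.
The marginal product is MP_L = 3·L^(-1/2).
A monopolist hires until marginal revenue product equals the wage: MR·MP_L = w.
At L, y = 6·√L. Substituting and solving: (31 − 3·√L)·3·L^(-1/2) = 22 gives L = 9.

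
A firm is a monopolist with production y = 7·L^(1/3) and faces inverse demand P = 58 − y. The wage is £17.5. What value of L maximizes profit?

Marginal revenue from the inverse demand is MR = 58 − 2y.
The marginal product is MP_L = (7/3)·L^(-2/3).
A monopolist hires until marginal revenue product equals the wage: MR·MP_L = w.
At L, y = 7·L^(1/3). Substituting and solving: (58 − 14·L^(1/3))·(7/3)·L^(-2/3) = 17.5 gives L = 8.

L* = 8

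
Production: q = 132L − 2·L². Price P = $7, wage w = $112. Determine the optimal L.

The marginal product of L is MP_L = 132 − 4L.
A price-taking firm hires until the value of the marginal product equals the wage: P·MP_L = w, so 7·(132 − 4L) = 112.
Then 132 − 4L = 16, giving L = 29.

L* = 29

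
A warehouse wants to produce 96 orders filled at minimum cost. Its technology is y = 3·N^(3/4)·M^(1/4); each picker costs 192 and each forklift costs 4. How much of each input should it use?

N* = 16, M* = 256

Cost minimization requires the marginal rate of technical substitution to equal the input-price ratio: MP_N/MP_M = w/r.
Here MP_N/MP_M = (3/4)·(M/N)/(1/4) = 3·(M/N). Setting this equal to 192/4 = 48 gives M = 16N.
Substituting into y = 96: 3·N^(3/4)·(16N)^(1/4) = 96.
Solving, N = 16 and M = 256.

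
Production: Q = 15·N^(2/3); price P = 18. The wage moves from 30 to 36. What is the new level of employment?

From P·MP_N = w with MP_N = 10·N^(-1/3), the labor demand is N(w) = (180/w)^(3).
At w = 30: N = 216. At w = 36: N = 125.

N* = 125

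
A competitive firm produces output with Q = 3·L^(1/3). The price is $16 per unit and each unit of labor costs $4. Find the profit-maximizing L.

L* = 8

MP_L = (1/3)·3·L^(-2/3) = L^(-2/3).
Profit maximization for a price taker requires P·MP_L = w: 16·L^(-2/3) = 4.
So L^(-2/3) = 0.25, which gives L = 8.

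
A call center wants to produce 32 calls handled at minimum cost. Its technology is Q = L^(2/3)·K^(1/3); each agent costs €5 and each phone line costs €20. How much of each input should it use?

Cost minimization requires the marginal rate of technical substitution to equal the input-price ratio: MP_L/MP_K = w/r.
Here MP_L/MP_K = (2/3)·(K/L)/(1/3) = 2·(K/L). Setting this equal to 5/20 = 0.25 gives K = 0.125L.
Substituting into Q = 32: L^(2/3)·(0.125L)^(1/3) = 32.
Solving, L = 64 and K = 8.

L* = 64, K* = 8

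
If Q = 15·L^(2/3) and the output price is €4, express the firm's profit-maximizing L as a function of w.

MP_L = (2/3)·15·L^(-1/3) = 10·L^(-1/3).
Setting P·MP_L = w: 40·L^(-1/3) = w.
Solving for L: L^(-1/3) = w/40, so L = (40/w)^(3).

L(w) = 64000/w³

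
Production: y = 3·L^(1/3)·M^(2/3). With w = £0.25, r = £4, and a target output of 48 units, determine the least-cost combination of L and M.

L* = 64, M* = 8

Cost minimization requires the marginal rate of technical substitution to equal the input-price ratio: MP_L/MP_M = w/r.
Here MP_L/MP_M = (1/3)·(M/L)/(2/3) = 0.5·(M/L). Setting this equal to 0.25/4 = 0.0625 gives M = 0.125L.
Substituting into y = 48: 3·L^(1/3)·(0.125L)^(2/3) = 48.
Solving, L = 64 and M = 8.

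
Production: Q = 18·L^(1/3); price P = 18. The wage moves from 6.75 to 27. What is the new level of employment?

From P·MP_L = w with MP_L = 6·L^(-2/3), the labor demand is L(w) = (108/w)^(3/2).
At w = 6.75: L = 64. At w = 27: L = 8.

L* = 8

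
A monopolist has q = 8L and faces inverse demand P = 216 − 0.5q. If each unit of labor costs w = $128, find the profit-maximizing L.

Marginal revenue from the inverse demand is MR = 216 − q.
The marginal product is MP_L = 8.
A monopolist hires until marginal revenue product equals the wage: MR·MP_L = w.
(216 − 8L)·8 = 128, so L = 25.

L* = 25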